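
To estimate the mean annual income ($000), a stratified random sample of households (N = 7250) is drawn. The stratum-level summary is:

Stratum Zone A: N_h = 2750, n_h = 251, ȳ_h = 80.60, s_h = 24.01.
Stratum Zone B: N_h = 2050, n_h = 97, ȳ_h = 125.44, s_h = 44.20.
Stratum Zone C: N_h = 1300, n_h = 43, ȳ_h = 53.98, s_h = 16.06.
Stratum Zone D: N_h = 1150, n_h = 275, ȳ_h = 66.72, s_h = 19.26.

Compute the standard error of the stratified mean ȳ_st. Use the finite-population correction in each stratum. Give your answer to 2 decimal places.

SE(ȳ_st) ≈ 1.43

V̂(ȳ_st) = Σ W_h² (1 − n_h/N_h) s_h²/n_h, with W_h = N_h/N and N = 7250:
  stratum Zone A: (2750/7250)²·(1 − 251/2750)·24.01²/251 = 0.300285
  stratum Zone B: (2050/7250)²·(1 − 97/2050)·44.20²/97 = 1.5341
  stratum Zone C: (1300/7250)²·(1 − 43/1300)·16.06²/43 = 0.186477
  stratum Zone D: (1150/7250)²·(1 − 275/1150)·19.26²/275 = 0.0258232
V̂(ȳ_st) = 2.04668
SE(ȳ_st) = √2.04668 = 1.43062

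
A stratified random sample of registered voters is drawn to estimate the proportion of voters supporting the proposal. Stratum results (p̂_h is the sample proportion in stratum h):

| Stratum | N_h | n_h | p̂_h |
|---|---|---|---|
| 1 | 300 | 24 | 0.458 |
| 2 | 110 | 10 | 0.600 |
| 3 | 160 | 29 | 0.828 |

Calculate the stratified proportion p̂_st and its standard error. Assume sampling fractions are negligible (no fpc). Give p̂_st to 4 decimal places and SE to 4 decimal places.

N = 570; stratum weights W_h = N_h/N.
p̂_st = Σ W_h p̂_h = (300·0.458 + 110·0.600 + 160·0.828)/570 = 0.58926
V̂(p̂_st) = Σ W_h² p̂_h(1−p̂_h)/(n_h−1):
  stratum 1: (300/570)²·0.458·0.542/23 = 0.00298971
  stratum 2: (110/570)²·0.600·0.400/9 = 0.000993126
  stratum 3: (160/570)²·0.828·0.172/28 = 0.000400766
V̂(p̂_st) = 0.00438361; SE = √V̂ = 0.0662088

p̂_st ≈ 0.5893, SE ≈ 0.0662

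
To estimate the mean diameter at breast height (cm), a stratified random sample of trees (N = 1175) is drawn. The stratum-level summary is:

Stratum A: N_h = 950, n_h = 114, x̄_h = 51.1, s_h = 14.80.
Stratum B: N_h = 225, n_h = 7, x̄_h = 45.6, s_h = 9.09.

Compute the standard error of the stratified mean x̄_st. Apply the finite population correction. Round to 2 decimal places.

SE(x̄_st) ≈ 1.23

V̂(x̄_st) = Σ W_h² (1 − n_h/N_h) s_h²/n_h, with W_h = N_h/N and N = 1175:
  stratum A: (950/1175)²·(1 − 114/950)·14.80²/114 = 1.10528
  stratum B: (225/1175)²·(1 − 7/225)·9.09²/7 = 0.419366
V̂(x̄_st) = 1.52465
SE(x̄_st) = √1.52465 = 1.23477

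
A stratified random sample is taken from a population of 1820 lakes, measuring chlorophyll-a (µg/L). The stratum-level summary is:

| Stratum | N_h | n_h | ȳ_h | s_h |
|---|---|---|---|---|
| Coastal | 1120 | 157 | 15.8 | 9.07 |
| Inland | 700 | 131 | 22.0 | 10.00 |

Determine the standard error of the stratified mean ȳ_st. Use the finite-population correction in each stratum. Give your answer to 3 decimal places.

V̂(ȳ_st) = Σ W_h² (1 − n_h/N_h) s_h²/n_h, with W_h = N_h/N and N = 1820:
  stratum Coastal: (1120/1820)²·(1 − 157/1120)·9.07²/157 = 0.170615
  stratum Inland: (700/1820)²·(1 − 131/700)·10.00²/131 = 0.0917902
V̂(ȳ_st) = 0.262405
SE(ȳ_st) = √0.262405 = 0.512255

SE(ȳ_st) ≈ 0.512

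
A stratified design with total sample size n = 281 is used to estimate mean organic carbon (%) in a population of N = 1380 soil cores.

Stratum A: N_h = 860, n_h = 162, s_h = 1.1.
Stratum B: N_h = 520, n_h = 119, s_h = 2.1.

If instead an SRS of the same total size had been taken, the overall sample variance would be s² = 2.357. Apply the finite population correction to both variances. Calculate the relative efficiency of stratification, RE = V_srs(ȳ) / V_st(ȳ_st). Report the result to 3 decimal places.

V̂(ȳ_st) = Σ W_h² (1 − n_h/N_h) s_h²/n_h, with W_h = N_h/N and N = 1380:
  stratum A: (860/1380)²·(1 − 162/860)·1.1²/162 = 0.00235432
  stratum B: (520/1380)²·(1 − 119/520)·2.1²/119 = 0.00405771
V_st = 0.00641203
V_srs = (1 − 281/1380)·2.357/281 = 0.00667993
Relative efficiency = V_srs / V_st = 0.00667993/0.00641203 = 1.0418

RE ≈ 1.042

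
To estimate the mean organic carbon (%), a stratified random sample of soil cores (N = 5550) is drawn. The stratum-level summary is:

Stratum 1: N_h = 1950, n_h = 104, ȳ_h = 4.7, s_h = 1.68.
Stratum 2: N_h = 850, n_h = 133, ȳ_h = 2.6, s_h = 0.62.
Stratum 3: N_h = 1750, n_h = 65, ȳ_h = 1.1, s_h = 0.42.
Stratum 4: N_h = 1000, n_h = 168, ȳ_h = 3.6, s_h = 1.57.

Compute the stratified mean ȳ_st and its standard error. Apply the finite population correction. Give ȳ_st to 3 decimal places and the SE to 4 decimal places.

ȳ_st ≈ 3.045, SE ≈ 0.0623

ȳ_st = Σ W_h ȳ_h = (1950·4.7 + 850·2.6 + 1750·1.1 + 1000·3.6)/5550 = 3.04505
V̂(ȳ_st) = Σ W_h² (1 − n_h/N_h) s_h²/n_h, with W_h = N_h/N and N = 5550:
  stratum 1: (1950/5550)²·(1 − 104/1950)·1.68²/104 = 0.00317151
  stratum 2: (850/5550)²·(1 − 133/850)·0.62²/133 = 5.71852e-05
  stratum 3: (1750/5550)²·(1 − 65/1750)·0.42²/65 = 0.000259799
  stratum 4: (1000/5550)²·(1 − 168/1000)·1.57²/168 = 0.000396303
V̂(ȳ_st) = 0.00388479
SE(ȳ_st) = √0.00388479 = 0.0623281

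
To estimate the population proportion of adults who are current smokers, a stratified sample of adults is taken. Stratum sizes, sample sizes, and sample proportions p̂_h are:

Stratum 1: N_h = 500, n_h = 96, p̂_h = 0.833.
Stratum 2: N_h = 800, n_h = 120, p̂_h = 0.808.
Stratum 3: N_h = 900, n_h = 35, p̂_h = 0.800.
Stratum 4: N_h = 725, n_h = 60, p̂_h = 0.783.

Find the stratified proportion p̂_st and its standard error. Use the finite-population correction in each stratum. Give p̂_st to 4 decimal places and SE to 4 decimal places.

N = 2925; stratum weights W_h = N_h/N.
p̂_st = Σ W_h p̂_h = (500·0.833 + 800·0.808 + 900·0.800 + 725·0.783)/2925 = 0.80362
V̂(p̂_st) = Σ W_h² (1 − n_h/N_h) p̂_h(1−p̂_h)/(n_h−1):
  stratum 1: (500/2925)²·(1 − 96/500)·0.833·0.167/95 = 3.4573e-05
  stratum 2: (800/2925)²·(1 − 120/800)·0.808·0.192/119 = 8.2892e-05
  stratum 3: (900/2925)²·(1 − 35/900)·0.800·0.200/34 = 0.000428201
  stratum 4: (725/2925)²·(1 − 60/725)·0.783·0.217/59 = 0.000162285
V̂(p̂_st) = 0.000707951; SE = √V̂ = 0.0266073

p̂_st ≈ 0.8036, SE ≈ 0.0266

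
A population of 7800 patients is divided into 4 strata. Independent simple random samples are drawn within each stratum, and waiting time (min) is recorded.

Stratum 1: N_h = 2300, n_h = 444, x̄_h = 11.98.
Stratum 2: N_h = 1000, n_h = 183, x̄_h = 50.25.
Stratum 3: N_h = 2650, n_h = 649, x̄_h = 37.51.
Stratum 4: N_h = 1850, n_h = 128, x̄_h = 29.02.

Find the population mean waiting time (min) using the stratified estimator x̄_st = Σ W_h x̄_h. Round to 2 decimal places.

N = Σ N_h = 7800. Stratum weights W_h = N_h/N.
x̄_st = (2300·11.98 + 1000·50.25 + 2650·37.51 + 1850·29.02) / 7800 = 29.6016

x̄_st ≈ 29.60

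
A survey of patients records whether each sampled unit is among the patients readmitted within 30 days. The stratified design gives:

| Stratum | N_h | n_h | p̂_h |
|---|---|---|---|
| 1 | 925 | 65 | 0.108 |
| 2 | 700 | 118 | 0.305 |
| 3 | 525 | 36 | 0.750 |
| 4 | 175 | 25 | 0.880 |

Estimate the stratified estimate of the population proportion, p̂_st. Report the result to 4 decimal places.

p̂_st ≈ 0.3704

N = 2325; stratum weights W_h = N_h/N.
p̂_st = Σ W_h p̂_h = (925·0.108 + 700·0.305 + 525·0.750 + 175·0.880)/2325 = 0.37039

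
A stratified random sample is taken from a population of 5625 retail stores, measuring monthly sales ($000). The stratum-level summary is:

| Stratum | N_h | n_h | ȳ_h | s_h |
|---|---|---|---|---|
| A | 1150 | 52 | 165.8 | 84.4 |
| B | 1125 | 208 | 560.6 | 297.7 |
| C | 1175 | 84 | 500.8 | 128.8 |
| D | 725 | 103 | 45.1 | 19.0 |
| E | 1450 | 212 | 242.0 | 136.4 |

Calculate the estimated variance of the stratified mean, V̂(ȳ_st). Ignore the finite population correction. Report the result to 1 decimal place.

V̂(ȳ_st) ≈ 37.3

V̂(ȳ_st) = Σ W_h² s_h²/n_h, with W_h = N_h/N and N = 5625:
  stratum A: (1150/5625)²·84.4²/52 = 5.72575
  stratum B: (1125/5625)²·297.7²/208 = 17.0433
  stratum C: (1175/5625)²·128.8²/84 = 8.61754
  stratum D: (725/5625)²·19.0²/103 = 0.0582239
  stratum E: (1450/5625)²·136.4²/212 = 5.83155
V̂(ȳ_st) = 37.2764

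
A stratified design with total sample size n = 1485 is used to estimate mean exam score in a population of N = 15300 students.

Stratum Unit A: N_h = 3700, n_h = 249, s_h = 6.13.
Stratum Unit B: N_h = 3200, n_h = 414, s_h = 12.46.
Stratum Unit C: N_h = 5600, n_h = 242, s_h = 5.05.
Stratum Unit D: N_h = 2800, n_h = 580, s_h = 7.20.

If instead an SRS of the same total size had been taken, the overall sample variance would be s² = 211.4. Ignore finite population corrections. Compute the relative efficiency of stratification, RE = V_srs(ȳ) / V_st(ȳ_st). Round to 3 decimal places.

V̂(ȳ_st) = Σ W_h² s_h²/n_h, with W_h = N_h/N and N = 15300:
  stratum Unit A: (3700/15300)²·6.13²/249 = 0.00882556
  stratum Unit B: (3200/15300)²·12.46²/414 = 0.0164041
  stratum Unit C: (5600/15300)²·5.05²/242 = 0.0141176
  stratum Unit D: (2800/15300)²·7.20²/580 = 0.00299344
V_st = 0.0423407
V_srs = s²/n = 211.4/1485 = 0.142357
Relative efficiency = V_srs / V_st = 0.142357/0.0423407 = 3.3622

RE ≈ 3.362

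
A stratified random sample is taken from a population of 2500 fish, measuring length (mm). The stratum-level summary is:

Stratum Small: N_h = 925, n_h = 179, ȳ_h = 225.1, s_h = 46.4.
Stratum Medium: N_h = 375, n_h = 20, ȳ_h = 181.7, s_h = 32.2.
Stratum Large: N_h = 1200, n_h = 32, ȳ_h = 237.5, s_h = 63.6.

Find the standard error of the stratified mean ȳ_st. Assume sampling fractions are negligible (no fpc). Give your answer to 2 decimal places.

SE(ȳ_st) ≈ 5.65

V̂(ȳ_st) = Σ W_h² s_h²/n_h, with W_h = N_h/N and N = 2500:
  stratum Small: (925/2500)²·46.4²/179 = 1.64659
  stratum Medium: (375/2500)²·32.2²/20 = 1.16644
  stratum Large: (1200/2500)²·63.6²/32 = 29.1237
V̂(ȳ_st) = 31.9368
SE(ȳ_st) = √31.9368 = 5.65126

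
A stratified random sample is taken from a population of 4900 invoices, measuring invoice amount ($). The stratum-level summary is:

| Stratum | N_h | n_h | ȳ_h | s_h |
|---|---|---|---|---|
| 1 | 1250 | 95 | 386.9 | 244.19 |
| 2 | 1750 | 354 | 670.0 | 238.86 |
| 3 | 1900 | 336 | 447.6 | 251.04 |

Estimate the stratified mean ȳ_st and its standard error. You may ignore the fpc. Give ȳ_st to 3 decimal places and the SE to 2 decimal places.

ȳ_st = Σ W_h ȳ_h = (1250·386.9 + 1750·670.0 + 1900·447.6)/4900 = 511.54388
V̂(ȳ_st) = Σ W_h² s_h²/n_h, with W_h = N_h/N and N = 4900:
  stratum 1: (1250/4900)²·244.19²/95 = 40.847
  stratum 2: (1750/4900)²·238.86²/354 = 20.5574
  stratum 3: (1900/4900)²·251.04²/336 = 28.2008
V̂(ȳ_st) = 89.6052
SE(ȳ_st) = √89.6052 = 9.466

ȳ_st ≈ 511.544, SE ≈ 9.47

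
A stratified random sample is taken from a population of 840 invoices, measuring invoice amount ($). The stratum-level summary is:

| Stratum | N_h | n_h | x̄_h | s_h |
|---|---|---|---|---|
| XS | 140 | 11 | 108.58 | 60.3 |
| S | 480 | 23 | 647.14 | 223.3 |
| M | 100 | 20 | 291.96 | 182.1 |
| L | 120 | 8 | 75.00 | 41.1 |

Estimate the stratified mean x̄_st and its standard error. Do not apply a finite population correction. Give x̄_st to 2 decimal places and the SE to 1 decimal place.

x̄_st ≈ 433.36, SE ≈ 27.3

x̄_st = Σ W_h x̄_h = (140·108.58 + 480·647.14 + 100·291.96 + 120·75.00)/840 = 433.36238
V̂(x̄_st) = Σ W_h² s_h²/n_h, with W_h = N_h/N and N = 840:
  stratum XS: (140/840)²·60.3²/11 = 9.18205
  stratum S: (480/840)²·223.3²/23 = 707.903
  stratum M: (100/840)²·182.1²/20 = 23.498
  stratum L: (120/840)²·41.1²/8 = 4.30921
V̂(x̄_st) = 744.892
SE(x̄_st) = √744.892 = 27.2927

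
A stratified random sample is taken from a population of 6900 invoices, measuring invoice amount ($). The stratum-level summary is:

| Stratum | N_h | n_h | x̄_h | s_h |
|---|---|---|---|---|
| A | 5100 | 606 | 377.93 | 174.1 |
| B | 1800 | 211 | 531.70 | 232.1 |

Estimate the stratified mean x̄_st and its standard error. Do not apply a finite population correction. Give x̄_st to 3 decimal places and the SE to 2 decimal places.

x̄_st = Σ W_h x̄_h = (5100·377.93 + 1800·531.70)/6900 = 418.04391
V̂(x̄_st) = Σ W_h² s_h²/n_h, with W_h = N_h/N and N = 6900:
  stratum A: (5100/6900)²·174.1²/606 = 27.3254
  stratum B: (1800/6900)²·232.1²/211 = 17.3746
V̂(x̄_st) = 44.7
SE(x̄_st) = √44.7 = 6.68581

x̄_st ≈ 418.044, SE ≈ 6.69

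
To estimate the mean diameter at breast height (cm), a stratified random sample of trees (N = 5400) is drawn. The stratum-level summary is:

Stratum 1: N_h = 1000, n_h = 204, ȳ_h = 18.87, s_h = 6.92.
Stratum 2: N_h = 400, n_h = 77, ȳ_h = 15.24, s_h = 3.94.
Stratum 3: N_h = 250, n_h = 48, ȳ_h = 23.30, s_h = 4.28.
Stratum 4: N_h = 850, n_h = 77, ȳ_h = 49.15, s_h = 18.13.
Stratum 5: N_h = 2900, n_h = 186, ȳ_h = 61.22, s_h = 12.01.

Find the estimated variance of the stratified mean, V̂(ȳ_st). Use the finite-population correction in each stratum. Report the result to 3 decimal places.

V̂(ȳ_st) ≈ 0.313

V̂(ȳ_st) = Σ W_h² (1 − n_h/N_h) s_h²/n_h, with W_h = N_h/N and N = 5400:
  stratum 1: (1000/5400)²·(1 − 204/1000)·6.92²/204 = 0.00640778
  stratum 2: (400/5400)²·(1 − 77/400)·3.94²/77 = 0.000893258
  stratum 3: (250/5400)²·(1 − 48/250)·4.28²/48 = 0.000660922
  stratum 4: (850/5400)²·(1 − 77/850)·18.13²/77 = 0.0961869
  stratum 5: (2900/5400)²·(1 − 186/2900)·12.01²/186 = 0.209312
V̂(ȳ_st) = 0.31346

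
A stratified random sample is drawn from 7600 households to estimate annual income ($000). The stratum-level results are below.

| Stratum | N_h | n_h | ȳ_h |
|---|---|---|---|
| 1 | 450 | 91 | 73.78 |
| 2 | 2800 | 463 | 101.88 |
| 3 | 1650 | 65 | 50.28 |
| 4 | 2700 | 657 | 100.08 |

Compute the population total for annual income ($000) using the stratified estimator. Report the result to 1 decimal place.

τ̂_st ≈ 671643.0

τ̂_st = Σ N_h ȳ_h = 450·73.78 + 2800·101.88 + 1650·50.28 + 2700·100.08 = 671643.0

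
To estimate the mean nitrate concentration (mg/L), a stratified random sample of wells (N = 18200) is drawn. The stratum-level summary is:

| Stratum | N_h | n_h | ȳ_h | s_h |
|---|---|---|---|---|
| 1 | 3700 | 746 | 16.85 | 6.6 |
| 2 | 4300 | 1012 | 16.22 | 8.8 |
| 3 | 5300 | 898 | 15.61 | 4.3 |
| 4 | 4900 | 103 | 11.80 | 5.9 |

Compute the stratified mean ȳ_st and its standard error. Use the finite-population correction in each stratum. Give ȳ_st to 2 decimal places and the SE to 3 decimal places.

ȳ_st ≈ 14.98, SE ≈ 0.175

ȳ_st = Σ W_h ȳ_h = (3700·16.85 + 4300·16.22 + 5300·15.61 + 4900·11.80)/18200 = 14.98044
V̂(ȳ_st) = Σ W_h² (1 − n_h/N_h) s_h²/n_h, with W_h = N_h/N and N = 18200:
  stratum 1: (3700/18200)²·(1 − 746/3700)·6.6²/746 = 0.00192672
  stratum 2: (4300/18200)²·(1 − 1012/4300)·8.8²/1012 = 0.0032662
  stratum 3: (5300/18200)²·(1 − 898/5300)·4.3²/898 = 0.00145025
  stratum 4: (4900/18200)²·(1 − 103/4900)·5.9²/103 = 0.0239822
V̂(ȳ_st) = 0.0306254
SE(ȳ_st) = √0.0306254 = 0.175001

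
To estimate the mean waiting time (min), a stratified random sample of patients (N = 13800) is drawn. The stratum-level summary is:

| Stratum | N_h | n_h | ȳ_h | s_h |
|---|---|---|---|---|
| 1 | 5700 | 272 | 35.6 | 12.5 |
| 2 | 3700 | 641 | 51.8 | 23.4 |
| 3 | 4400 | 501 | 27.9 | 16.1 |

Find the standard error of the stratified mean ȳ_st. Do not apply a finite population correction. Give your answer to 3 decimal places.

V̂(ȳ_st) = Σ W_h² s_h²/n_h, with W_h = N_h/N and N = 13800:
  stratum 1: (5700/13800)²·12.5²/272 = 0.0980037
  stratum 2: (3700/13800)²·23.4²/641 = 0.0614072
  stratum 3: (4400/13800)²·16.1²/501 = 0.052597
V̂(ȳ_st) = 0.212008
SE(ȳ_st) = √0.212008 = 0.460443

SE(ȳ_st) ≈ 0.460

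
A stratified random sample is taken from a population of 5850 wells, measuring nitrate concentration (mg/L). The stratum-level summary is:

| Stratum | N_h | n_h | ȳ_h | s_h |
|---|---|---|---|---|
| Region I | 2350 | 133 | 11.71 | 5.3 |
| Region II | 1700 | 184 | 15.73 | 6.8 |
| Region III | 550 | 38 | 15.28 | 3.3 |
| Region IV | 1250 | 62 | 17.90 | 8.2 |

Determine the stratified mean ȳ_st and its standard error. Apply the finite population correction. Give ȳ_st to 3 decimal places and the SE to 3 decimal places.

ȳ_st = Σ W_h ȳ_h = (2350·11.71 + 1700·15.73 + 550·15.28 + 1250·17.90)/5850 = 14.53650
V̂(ȳ_st) = Σ W_h² (1 − n_h/N_h) s_h²/n_h, with W_h = N_h/N and N = 5850:
  stratum Region I: (2350/5850)²·(1 − 133/2350)·5.3²/133 = 0.032153
  stratum Region II: (1700/5850)²·(1 − 184/1700)·6.8²/184 = 0.018925
  stratum Region III: (550/5850)²·(1 − 38/550)·3.3²/38 = 0.00235812
  stratum Region IV: (1250/5850)²·(1 − 62/1250)·8.2²/62 = 0.0470599
V̂(ȳ_st) = 0.100496
SE(ȳ_st) = √0.100496 = 0.317011

ȳ_st ≈ 14.536, SE ≈ 0.317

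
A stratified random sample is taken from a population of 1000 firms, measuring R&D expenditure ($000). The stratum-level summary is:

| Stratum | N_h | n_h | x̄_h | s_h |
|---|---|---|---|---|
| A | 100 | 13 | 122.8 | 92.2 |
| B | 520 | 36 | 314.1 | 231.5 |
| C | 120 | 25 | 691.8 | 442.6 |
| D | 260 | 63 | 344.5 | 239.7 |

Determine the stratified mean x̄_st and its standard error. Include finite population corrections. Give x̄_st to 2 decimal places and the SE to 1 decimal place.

x̄_st ≈ 348.20, SE ≈ 22.7

x̄_st = Σ W_h x̄_h = (100·122.8 + 520·314.1 + 120·691.8 + 260·344.5)/1000 = 348.19800
V̂(x̄_st) = Σ W_h² (1 − n_h/N_h) s_h²/n_h, with W_h = N_h/N and N = 1000:
  stratum A: (100/1000)²·(1 − 13/100)·92.2²/13 = 5.68902
  stratum B: (520/1000)²·(1 − 36/520)·231.5²/36 = 374.669
  stratum C: (120/1000)²·(1 − 25/120)·442.6²/25 = 89.328
  stratum D: (260/1000)²·(1 − 63/260)·239.7²/63 = 46.7127
V̂(x̄_st) = 516.399
SE(x̄_st) = √516.399 = 22.7244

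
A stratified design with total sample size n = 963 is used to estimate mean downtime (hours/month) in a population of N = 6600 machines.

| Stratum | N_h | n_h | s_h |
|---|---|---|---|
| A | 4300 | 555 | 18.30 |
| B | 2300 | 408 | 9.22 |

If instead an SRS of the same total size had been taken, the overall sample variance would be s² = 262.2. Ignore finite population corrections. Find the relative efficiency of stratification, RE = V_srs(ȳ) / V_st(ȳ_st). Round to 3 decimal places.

RE ≈ 0.967

V̂(ȳ_st) = Σ W_h² s_h²/n_h, with W_h = N_h/N and N = 6600:
  stratum A: (4300/6600)²·18.30²/555 = 0.256129
  stratum B: (2300/6600)²·9.22²/408 = 0.0253029
V_st = 0.281432
V_srs = s²/n = 262.2/963 = 0.272274
Relative efficiency = V_srs / V_st = 0.272274/0.281432 = 0.9675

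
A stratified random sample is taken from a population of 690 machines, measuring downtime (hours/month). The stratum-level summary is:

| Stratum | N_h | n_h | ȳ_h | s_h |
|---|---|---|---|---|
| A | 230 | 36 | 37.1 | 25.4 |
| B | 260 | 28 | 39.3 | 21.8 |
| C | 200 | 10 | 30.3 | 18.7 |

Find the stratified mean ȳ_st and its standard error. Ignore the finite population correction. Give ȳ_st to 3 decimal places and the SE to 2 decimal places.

ȳ_st = Σ W_h ȳ_h = (230·37.1 + 260·39.3 + 200·30.3)/690 = 35.95797
V̂(ȳ_st) = Σ W_h² s_h²/n_h, with W_h = N_h/N and N = 690:
  stratum A: (230/690)²·25.4²/36 = 1.99123
  stratum B: (260/690)²·21.8²/28 = 2.40992
  stratum C: (200/690)²·18.7²/10 = 2.93795
V̂(ȳ_st) = 7.33911
SE(ȳ_st) = √7.33911 = 2.70908

ȳ_st ≈ 35.958, SE ≈ 2.71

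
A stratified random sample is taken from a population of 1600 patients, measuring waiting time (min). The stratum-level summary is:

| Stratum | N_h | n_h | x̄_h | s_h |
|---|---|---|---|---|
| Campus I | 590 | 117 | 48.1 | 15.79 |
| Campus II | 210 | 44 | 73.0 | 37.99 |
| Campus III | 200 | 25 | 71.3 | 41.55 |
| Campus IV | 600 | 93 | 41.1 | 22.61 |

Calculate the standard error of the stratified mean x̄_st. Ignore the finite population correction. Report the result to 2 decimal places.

V̂(x̄_st) = Σ W_h² s_h²/n_h, with W_h = N_h/N and N = 1600:
  stratum Campus I: (590/1600)²·15.79²/117 = 0.289763
  stratum Campus II: (210/1600)²·37.99²/44 = 0.565047
  stratum Campus III: (200/1600)²·41.55²/25 = 1.079
  stratum Campus IV: (600/1600)²·22.61²/93 = 0.773002
V̂(x̄_st) = 2.70681
SE(x̄_st) = √2.70681 = 1.64524

SE(x̄_st) ≈ 1.65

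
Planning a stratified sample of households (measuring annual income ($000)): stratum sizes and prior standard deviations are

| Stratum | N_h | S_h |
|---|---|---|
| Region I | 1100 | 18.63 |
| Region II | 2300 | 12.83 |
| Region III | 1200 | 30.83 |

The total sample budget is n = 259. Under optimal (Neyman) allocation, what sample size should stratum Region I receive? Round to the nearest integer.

Neyman allocation: n_h = n · N_h S_h / Σ N_i S_i, with n = 259.
  stratum Region I: N_h·S_h = 1100·18.63 = 20493.00
  stratum Region II: N_h·S_h = 2300·12.83 = 29509.00
  stratum Region III: N_h·S_h = 1200·30.83 = 36996.00
Σ N_h S_h = 86998.00
n for stratum Region I = 259·20493.00/86998.00 = 61.009 → 61

61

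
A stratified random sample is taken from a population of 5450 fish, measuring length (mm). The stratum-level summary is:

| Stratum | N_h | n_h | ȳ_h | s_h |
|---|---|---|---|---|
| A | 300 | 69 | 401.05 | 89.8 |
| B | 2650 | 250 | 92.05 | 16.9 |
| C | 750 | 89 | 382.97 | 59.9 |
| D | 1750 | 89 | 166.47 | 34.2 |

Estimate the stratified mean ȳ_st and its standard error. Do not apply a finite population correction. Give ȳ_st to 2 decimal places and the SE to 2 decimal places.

ȳ_st ≈ 172.99, SE ≈ 1.66

ȳ_st = Σ W_h ȳ_h = (300·401.05 + 2650·92.05 + 750·382.97 + 1750·166.47)/5450 = 172.99037
V̂(ȳ_st) = Σ W_h² s_h²/n_h, with W_h = N_h/N and N = 5450:
  stratum A: (300/5450)²·89.8²/69 = 0.354122
  stratum B: (2650/5450)²·16.9²/250 = 0.270105
  stratum C: (750/5450)²·59.9²/89 = 0.763472
  stratum D: (1750/5450)²·34.2²/89 = 1.35502
V̂(ȳ_st) = 2.74272
SE(ȳ_st) = √2.74272 = 1.65612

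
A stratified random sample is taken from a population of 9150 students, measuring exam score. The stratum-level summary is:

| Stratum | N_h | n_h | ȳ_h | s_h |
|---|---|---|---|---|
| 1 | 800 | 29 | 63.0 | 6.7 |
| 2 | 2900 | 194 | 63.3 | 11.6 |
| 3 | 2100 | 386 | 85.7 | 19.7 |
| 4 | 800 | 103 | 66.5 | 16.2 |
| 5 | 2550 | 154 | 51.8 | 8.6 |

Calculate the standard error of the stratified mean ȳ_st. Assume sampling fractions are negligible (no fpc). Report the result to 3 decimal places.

V̂(ȳ_st) = Σ W_h² s_h²/n_h, with W_h = N_h/N and N = 9150:
  stratum 1: (800/9150)²·6.7²/29 = 0.0118329
  stratum 2: (2900/9150)²·11.6²/194 = 0.0696736
  stratum 3: (2100/9150)²·19.7²/386 = 0.0529592
  stratum 4: (800/9150)²·16.2²/103 = 0.0194774
  stratum 5: (2550/9150)²·8.6²/154 = 0.0373005
V̂(ȳ_st) = 0.191243
SE(ȳ_st) = √0.191243 = 0.437314

SE(ȳ_st) ≈ 0.437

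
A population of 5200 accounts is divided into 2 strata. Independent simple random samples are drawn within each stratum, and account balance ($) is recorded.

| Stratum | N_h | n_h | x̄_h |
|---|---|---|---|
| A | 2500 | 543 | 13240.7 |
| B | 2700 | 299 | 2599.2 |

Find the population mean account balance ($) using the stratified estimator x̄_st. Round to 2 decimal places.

x̄_st ≈ 7715.31

N = Σ N_h = 5200. Stratum weights W_h = N_h/N.
x̄_st = (2500·13240.7 + 2700·2599.2) / 5200 = 7715.3058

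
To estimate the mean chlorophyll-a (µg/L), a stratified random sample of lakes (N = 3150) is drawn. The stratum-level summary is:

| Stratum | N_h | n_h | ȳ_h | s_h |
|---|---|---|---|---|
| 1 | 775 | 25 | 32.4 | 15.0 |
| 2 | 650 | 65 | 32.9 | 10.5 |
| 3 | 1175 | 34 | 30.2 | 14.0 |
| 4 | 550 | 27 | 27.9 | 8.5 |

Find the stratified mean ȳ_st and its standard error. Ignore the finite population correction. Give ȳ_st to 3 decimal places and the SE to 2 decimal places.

ȳ_st ≈ 30.897, SE ≈ 1.23

ȳ_st = Σ W_h ȳ_h = (775·32.4 + 650·32.9 + 1175·30.2 + 550·27.9)/3150 = 30.89683
V̂(ȳ_st) = Σ W_h² s_h²/n_h, with W_h = N_h/N and N = 3150:
  stratum 1: (775/3150)²·15.0²/25 = 0.544785
  stratum 2: (650/3150)²·10.5²/65 = 0.0722222
  stratum 3: (1175/3150)²·14.0²/34 = 0.802106
  stratum 4: (550/3150)²·8.5²/27 = 0.081579
V̂(ȳ_st) = 1.50069
SE(ȳ_st) = √1.50069 = 1.22503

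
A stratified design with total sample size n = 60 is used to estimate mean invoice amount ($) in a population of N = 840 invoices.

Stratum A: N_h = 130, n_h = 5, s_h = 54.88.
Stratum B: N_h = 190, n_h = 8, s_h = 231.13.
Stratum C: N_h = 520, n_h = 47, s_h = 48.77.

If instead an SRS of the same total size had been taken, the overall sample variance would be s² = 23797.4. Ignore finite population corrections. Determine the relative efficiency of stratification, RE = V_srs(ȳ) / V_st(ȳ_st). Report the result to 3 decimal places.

RE ≈ 1.056

V̂(ȳ_st) = Σ W_h² s_h²/n_h, with W_h = N_h/N and N = 840:
  stratum A: (130/840)²·54.88²/5 = 14.4273
  stratum B: (190/840)²·231.13²/8 = 341.642
  stratum C: (520/840)²·48.77²/47 = 19.3935
V_st = 375.463
V_srs = s²/n = 23797.4/60 = 396.623
Relative efficiency = V_srs / V_st = 396.623/375.463 = 1.0564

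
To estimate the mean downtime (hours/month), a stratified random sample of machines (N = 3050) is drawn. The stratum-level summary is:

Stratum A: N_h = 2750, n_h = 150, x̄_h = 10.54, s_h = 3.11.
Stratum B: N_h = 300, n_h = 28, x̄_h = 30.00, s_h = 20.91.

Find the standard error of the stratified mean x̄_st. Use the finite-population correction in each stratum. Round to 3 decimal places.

V̂(x̄_st) = Σ W_h² (1 − n_h/N_h) s_h²/n_h, with W_h = N_h/N and N = 3050:
  stratum A: (2750/3050)²·(1 − 150/2750)·3.11²/150 = 0.0495605
  stratum B: (300/3050)²·(1 − 28/300)·20.91²/28 = 0.136975
V̂(x̄_st) = 0.186535
SE(x̄_st) = √0.186535 = 0.431897

SE(x̄_st) ≈ 0.432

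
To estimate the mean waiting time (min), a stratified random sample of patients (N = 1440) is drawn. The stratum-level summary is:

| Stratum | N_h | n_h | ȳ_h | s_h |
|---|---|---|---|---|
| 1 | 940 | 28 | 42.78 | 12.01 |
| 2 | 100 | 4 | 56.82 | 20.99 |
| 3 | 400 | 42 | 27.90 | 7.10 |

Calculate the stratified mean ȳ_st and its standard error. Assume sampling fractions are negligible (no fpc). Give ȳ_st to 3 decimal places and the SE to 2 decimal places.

ȳ_st = Σ W_h ȳ_h = (940·42.78 + 100·56.82 + 400·27.90)/1440 = 39.62167
V̂(ȳ_st) = Σ W_h² s_h²/n_h, with W_h = N_h/N and N = 1440:
  stratum 1: (940/1440)²·12.01²/28 = 2.19512
  stratum 2: (100/1440)²·20.99²/4 = 0.531178
  stratum 3: (400/1440)²·7.10²/42 = 0.092611
V̂(ȳ_st) = 2.81891
SE(ȳ_st) = √2.81891 = 1.67896

ȳ_st ≈ 39.622, SE ≈ 1.68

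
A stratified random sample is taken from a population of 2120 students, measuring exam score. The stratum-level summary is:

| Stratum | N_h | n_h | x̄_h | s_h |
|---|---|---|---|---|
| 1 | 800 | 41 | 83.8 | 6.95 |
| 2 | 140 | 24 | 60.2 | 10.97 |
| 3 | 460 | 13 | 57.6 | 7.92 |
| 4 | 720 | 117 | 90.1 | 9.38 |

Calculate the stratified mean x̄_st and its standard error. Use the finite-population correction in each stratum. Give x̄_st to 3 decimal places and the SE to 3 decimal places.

x̄_st = Σ W_h x̄_h = (800·83.8 + 140·60.2 + 460·57.6 + 720·90.1)/2120 = 78.69623
V̂(x̄_st) = Σ W_h² (1 − n_h/N_h) s_h²/n_h, with W_h = N_h/N and N = 2120:
  stratum 1: (800/2120)²·(1 − 41/800)·6.95²/41 = 0.159164
  stratum 2: (140/2120)²·(1 − 24/140)·10.97²/24 = 0.0181183
  stratum 3: (460/2120)²·(1 − 13/460)·7.92²/13 = 0.22075
  stratum 4: (720/2120)²·(1 − 117/720)·9.38²/117 = 0.0726437
V̂(x̄_st) = 0.470676
SE(x̄_st) = √0.470676 = 0.686058

x̄_st ≈ 78.696, SE ≈ 0.686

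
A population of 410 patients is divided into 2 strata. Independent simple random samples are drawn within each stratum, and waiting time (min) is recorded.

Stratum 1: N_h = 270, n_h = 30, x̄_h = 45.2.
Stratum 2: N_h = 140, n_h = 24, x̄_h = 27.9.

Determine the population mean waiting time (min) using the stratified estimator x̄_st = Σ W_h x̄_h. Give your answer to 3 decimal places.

x̄_st ≈ 39.293

N = Σ N_h = 410. Stratum weights W_h = N_h/N.
x̄_st = (270·45.2 + 140·27.9) / 410 = 39.29268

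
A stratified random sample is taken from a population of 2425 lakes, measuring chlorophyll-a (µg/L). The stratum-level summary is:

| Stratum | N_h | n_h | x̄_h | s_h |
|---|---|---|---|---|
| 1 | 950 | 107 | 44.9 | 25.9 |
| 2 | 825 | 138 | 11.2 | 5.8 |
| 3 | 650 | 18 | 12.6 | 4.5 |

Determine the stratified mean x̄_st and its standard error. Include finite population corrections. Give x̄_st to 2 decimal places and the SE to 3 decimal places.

x̄_st ≈ 24.78, SE ≈ 0.978

x̄_st = Σ W_h x̄_h = (950·44.9 + 825·11.2 + 650·12.6)/2425 = 24.77732
V̂(x̄_st) = Σ W_h² (1 − n_h/N_h) s_h²/n_h, with W_h = N_h/N and N = 2425:
  stratum 1: (950/2425)²·(1 − 107/950)·25.9²/107 = 0.853775
  stratum 2: (825/2425)²·(1 − 138/825)·5.8²/138 = 0.0234944
  stratum 3: (650/2425)²·(1 − 18/650)·4.5²/18 = 0.0785886
V̂(x̄_st) = 0.955858
SE(x̄_st) = √0.955858 = 0.97768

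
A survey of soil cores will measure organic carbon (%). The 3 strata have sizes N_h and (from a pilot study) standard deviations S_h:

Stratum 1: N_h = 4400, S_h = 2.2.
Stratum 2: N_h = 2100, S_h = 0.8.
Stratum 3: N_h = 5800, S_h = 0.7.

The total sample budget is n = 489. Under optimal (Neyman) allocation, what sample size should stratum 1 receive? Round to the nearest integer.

307

Neyman allocation: n_h = n · N_h S_h / Σ N_i S_i, with n = 489.
  stratum 1: N_h·S_h = 4400·2.2 = 9680.00
  stratum 2: N_h·S_h = 2100·0.8 = 1680.00
  stratum 3: N_h·S_h = 5800·0.7 = 4060.00
Σ N_h S_h = 15420.00
n for stratum 1 = 489·9680.00/15420.00 = 306.973 → 307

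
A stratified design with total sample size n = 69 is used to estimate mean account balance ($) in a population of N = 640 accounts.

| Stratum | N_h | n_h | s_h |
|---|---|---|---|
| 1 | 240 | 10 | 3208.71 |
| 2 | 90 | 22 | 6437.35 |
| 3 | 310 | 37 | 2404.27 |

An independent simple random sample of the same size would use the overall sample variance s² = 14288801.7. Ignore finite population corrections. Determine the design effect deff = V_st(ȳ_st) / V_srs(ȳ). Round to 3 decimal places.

deff ≈ 1.056

V̂(ȳ_st) = Σ W_h² s_h²/n_h, with W_h = N_h/N and N = 640:
  stratum 1: (240/640)²·3208.71²/10 = 144785
  stratum 2: (90/640)²·6437.35²/22 = 37249.2
  stratum 3: (310/640)²·2404.27²/37 = 36654.6
V_st = 218689
V_srs = s²/n = 14288801.7/69 = 207084
deff = V_st / V_srs = 218689/207084 = 1.0560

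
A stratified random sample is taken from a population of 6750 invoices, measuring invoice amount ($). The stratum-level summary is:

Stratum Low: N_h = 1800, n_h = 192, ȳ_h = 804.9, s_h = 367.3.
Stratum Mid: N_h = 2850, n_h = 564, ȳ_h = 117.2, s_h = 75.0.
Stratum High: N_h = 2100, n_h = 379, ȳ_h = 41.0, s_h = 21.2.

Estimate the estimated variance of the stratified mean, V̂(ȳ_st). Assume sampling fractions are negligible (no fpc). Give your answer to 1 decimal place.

V̂(ȳ_st) = Σ W_h² s_h²/n_h, with W_h = N_h/N and N = 6750:
  stratum Low: (1800/6750)²·367.3²/192 = 49.9664
  stratum Mid: (2850/6750)²·75.0²/564 = 1.77797
  stratum High: (2100/6750)²·21.2²/379 = 0.114779
V̂(ȳ_st) = 51.8592

V̂(ȳ_st) ≈ 51.9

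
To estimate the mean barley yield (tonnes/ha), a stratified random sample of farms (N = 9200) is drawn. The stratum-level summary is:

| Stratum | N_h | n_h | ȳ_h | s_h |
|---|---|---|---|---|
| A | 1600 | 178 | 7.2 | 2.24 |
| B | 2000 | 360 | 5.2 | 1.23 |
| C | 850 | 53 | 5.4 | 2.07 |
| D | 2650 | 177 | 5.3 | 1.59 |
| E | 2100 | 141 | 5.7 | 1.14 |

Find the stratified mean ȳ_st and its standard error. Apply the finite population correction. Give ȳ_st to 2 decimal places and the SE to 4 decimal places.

ȳ_st = Σ W_h ȳ_h = (1600·7.2 + 2000·5.2 + 850·5.4 + 2650·5.3 + 2100·5.7)/9200 = 5.70924
V̂(ȳ_st) = Σ W_h² (1 − n_h/N_h) s_h²/n_h, with W_h = N_h/N and N = 9200:
  stratum A: (1600/9200)²·(1 − 178/1600)·2.24²/178 = 0.00075774
  stratum B: (2000/9200)²·(1 − 360/2000)·1.23²/360 = 0.000162857
  stratum C: (850/9200)²·(1 − 53/850)·2.07²/53 = 0.000647093
  stratum D: (2650/9200)²·(1 − 177/2650)·1.59²/177 = 0.0011059
  stratum E: (2100/9200)²·(1 − 141/2100)·1.14²/141 = 0.00044799
V̂(ȳ_st) = 0.00312158
SE(ȳ_st) = √0.00312158 = 0.0558711

ȳ_st ≈ 5.71, SE ≈ 0.0559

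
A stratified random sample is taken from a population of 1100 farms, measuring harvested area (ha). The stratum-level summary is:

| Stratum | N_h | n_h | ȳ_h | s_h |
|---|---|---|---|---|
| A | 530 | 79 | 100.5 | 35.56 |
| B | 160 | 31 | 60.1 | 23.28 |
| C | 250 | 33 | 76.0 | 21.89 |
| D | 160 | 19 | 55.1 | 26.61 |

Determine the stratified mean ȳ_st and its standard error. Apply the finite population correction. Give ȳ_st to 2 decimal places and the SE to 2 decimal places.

ȳ_st = Σ W_h ȳ_h = (530·100.5 + 160·60.1 + 250·76.0 + 160·55.1)/1100 = 82.45182
V̂(ȳ_st) = Σ W_h² (1 − n_h/N_h) s_h²/n_h, with W_h = N_h/N and N = 1100:
  stratum A: (530/1100)²·(1 − 79/530)·35.56²/79 = 3.16201
  stratum B: (160/1100)²·(1 − 31/160)·23.28²/31 = 0.298214
  stratum C: (250/1100)²·(1 − 33/250)·21.89²/33 = 0.651016
  stratum D: (160/1100)²·(1 − 19/160)·26.61²/19 = 0.694848
V̂(ȳ_st) = 4.80609
SE(ȳ_st) = √4.80609 = 2.19228

ȳ_st ≈ 82.45, SE ≈ 2.19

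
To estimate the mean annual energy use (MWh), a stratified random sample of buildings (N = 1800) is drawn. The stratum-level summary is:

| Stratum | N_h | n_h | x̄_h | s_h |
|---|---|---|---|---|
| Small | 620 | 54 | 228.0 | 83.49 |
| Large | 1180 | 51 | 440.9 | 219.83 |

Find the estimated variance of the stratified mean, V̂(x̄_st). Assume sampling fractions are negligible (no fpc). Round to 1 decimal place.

V̂(x̄_st) = Σ W_h² s_h²/n_h, with W_h = N_h/N and N = 1800:
  stratum Small: (620/1800)²·83.49²/54 = 15.3149
  stratum Large: (1180/1800)²·219.83²/51 = 407.214
V̂(x̄_st) = 422.529

V̂(x̄_st) ≈ 422.5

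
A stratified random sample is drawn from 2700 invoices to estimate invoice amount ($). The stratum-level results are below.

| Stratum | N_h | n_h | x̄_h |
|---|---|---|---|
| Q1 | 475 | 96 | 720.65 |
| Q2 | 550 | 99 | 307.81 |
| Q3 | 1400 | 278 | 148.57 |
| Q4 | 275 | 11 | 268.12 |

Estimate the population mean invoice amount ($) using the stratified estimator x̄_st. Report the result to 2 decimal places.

N = Σ N_h = 2700. Stratum weights W_h = N_h/N.
x̄_st = (475·720.65 + 550·307.81 + 1400·148.57 + 275·268.12) / 2700 = 293.8279

x̄_st ≈ 293.83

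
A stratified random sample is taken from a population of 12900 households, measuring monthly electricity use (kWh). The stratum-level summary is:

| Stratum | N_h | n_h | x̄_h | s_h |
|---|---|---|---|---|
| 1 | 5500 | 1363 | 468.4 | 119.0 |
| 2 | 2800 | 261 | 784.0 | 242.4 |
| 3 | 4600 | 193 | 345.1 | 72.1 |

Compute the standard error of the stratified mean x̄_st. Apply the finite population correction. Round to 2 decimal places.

V̂(x̄_st) = Σ W_h² (1 − n_h/N_h) s_h²/n_h, with W_h = N_h/N and N = 12900:
  stratum 1: (5500/12900)²·(1 − 1363/5500)·119.0²/1363 = 1.42058
  stratum 2: (2800/12900)²·(1 − 261/2800)·242.4²/261 = 9.61759
  stratum 3: (4600/12900)²·(1 − 193/4600)·72.1²/193 = 3.28121
V̂(x̄_st) = 14.3194
SE(x̄_st) = √14.3194 = 3.7841

SE(x̄_st) ≈ 3.78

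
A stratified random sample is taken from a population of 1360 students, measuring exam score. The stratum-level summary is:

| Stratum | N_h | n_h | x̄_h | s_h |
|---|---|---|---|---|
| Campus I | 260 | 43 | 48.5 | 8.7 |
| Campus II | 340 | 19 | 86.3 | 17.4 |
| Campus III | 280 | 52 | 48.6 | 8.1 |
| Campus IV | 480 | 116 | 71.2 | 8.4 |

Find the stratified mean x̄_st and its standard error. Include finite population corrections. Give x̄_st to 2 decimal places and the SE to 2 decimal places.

x̄_st = Σ W_h x̄_h = (260·48.5 + 340·86.3 + 280·48.6 + 480·71.2)/1360 = 65.98235
V̂(x̄_st) = Σ W_h² (1 − n_h/N_h) s_h²/n_h, with W_h = N_h/N and N = 1360:
  stratum Campus I: (260/1360)²·(1 − 43/260)·8.7²/43 = 0.0536939
  stratum Campus II: (340/1360)²·(1 − 19/340)·17.4²/19 = 0.940267
  stratum Campus III: (280/1360)²·(1 − 52/280)·8.1²/52 = 0.0435494
  stratum Campus IV: (480/1360)²·(1 − 116/480)·8.4²/116 = 0.05746
V̂(x̄_st) = 1.09497
SE(x̄_st) = √1.09497 = 1.04641

x̄_st ≈ 65.98, SE ≈ 1.05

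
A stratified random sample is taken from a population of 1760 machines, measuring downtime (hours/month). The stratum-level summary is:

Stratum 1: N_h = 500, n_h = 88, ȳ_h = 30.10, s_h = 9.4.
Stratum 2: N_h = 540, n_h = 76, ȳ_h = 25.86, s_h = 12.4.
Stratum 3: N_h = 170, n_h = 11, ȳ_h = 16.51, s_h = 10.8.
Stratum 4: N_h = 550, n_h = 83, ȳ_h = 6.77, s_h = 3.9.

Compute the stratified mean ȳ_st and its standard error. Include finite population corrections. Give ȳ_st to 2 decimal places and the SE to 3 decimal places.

ȳ_st ≈ 20.20, SE ≈ 0.582

ȳ_st = Σ W_h ȳ_h = (500·30.10 + 540·25.86 + 170·16.51 + 550·6.77)/1760 = 20.19580
V̂(ȳ_st) = Σ W_h² (1 − n_h/N_h) s_h²/n_h, with W_h = N_h/N and N = 1760:
  stratum 1: (500/1760)²·(1 − 88/500)·9.4²/88 = 0.0667752
  stratum 2: (540/1760)²·(1 − 76/540)·12.4²/76 = 0.16365
  stratum 3: (170/1760)²·(1 − 11/170)·10.8²/11 = 0.0925285
  stratum 4: (550/1760)²·(1 − 83/550)·3.9²/83 = 0.0151952
V̂(ȳ_st) = 0.338149
SE(ȳ_st) = √0.338149 = 0.581506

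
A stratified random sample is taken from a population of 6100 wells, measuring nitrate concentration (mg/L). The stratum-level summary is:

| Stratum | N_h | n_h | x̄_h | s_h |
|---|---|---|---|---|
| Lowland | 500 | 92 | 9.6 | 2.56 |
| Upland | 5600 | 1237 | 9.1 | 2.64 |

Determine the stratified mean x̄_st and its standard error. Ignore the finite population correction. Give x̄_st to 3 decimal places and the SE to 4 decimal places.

x̄_st ≈ 9.141, SE ≈ 0.0723

x̄_st = Σ W_h x̄_h = (500·9.6 + 5600·9.1)/6100 = 9.14098
V̂(x̄_st) = Σ W_h² s_h²/n_h, with W_h = N_h/N and N = 6100:
  stratum Lowland: (500/6100)²·2.56²/92 = 0.0004786
  stratum Upland: (5600/6100)²·2.64²/1237 = 0.00474848
V̂(x̄_st) = 0.00522708
SE(x̄_st) = √0.00522708 = 0.0722985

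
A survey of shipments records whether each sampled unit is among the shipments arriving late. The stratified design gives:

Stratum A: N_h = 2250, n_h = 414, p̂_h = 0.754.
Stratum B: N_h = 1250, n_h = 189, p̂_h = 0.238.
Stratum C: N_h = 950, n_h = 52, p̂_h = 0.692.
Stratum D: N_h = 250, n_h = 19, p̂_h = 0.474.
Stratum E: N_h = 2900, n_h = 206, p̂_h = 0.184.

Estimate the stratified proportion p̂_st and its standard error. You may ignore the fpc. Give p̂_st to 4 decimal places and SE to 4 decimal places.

p̂_st ≈ 0.4347, SE ≈ 0.0159

N = 7600; stratum weights W_h = N_h/N.
p̂_st = Σ W_h p̂_h = (2250·0.754 + 1250·0.238 + 950·0.692 + 250·0.474 + 2900·0.184)/7600 = 0.43467
V̂(p̂_st) = Σ W_h² p̂_h(1−p̂_h)/(n_h−1):
  stratum A: (2250/7600)²·0.754·0.246/413 = 3.93635e-05
  stratum B: (1250/7600)²·0.238·0.762/188 = 2.60956e-05
  stratum C: (950/7600)²·0.692·0.308/51 = 6.5299e-05
  stratum D: (250/7600)²·0.474·0.526/18 = 1.4988e-05
  stratum E: (2900/7600)²·0.184·0.816/205 = 0.000106641
V̂(p̂_st) = 0.000252387; SE = √V̂ = 0.0158867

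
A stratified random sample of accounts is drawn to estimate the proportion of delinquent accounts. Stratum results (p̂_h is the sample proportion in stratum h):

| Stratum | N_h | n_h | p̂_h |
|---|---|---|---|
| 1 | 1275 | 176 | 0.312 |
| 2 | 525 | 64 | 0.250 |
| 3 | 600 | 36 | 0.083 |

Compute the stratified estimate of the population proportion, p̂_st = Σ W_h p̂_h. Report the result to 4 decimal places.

p̂_st ≈ 0.2412

N = 2400; stratum weights W_h = N_h/N.
p̂_st = Σ W_h p̂_h = (1275·0.312 + 525·0.250 + 600·0.083)/2400 = 0.24119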